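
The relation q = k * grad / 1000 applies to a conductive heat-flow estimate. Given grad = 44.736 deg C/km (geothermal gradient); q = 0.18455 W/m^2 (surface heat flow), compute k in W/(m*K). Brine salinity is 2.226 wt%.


k = q * 1000 / grad
k = 0.18455 * 1000 / 44.736
k = 4.1253 W/(m*K)


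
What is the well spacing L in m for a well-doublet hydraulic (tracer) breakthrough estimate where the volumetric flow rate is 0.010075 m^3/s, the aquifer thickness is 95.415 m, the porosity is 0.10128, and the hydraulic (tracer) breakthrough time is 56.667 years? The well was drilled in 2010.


L = sqrt(t_bt*365.25*86400*3*Qv / (pi*hr*phi))
L = sqrt(56.667*365.25*86400*3*0.010075 / (pi*95.415*0.10128))
L = 1334.3 m


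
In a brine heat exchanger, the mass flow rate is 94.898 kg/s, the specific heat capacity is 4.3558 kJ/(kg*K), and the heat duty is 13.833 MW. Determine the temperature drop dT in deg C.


dT = Q * 1000 / (mdot * cp)
dT = 13.833 * 1000 / (94.898 * 4.3558)
dT = 33.46504 K
Convert (temperature difference, 1 K = 1 deg C): 33.46504 K = 33.46504 deg C
dT = 33.465 deg C


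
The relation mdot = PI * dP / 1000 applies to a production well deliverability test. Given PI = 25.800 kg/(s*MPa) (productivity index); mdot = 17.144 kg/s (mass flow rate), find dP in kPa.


dP = mdot * 1000 / PI
dP = 17.144 * 1000 / 25.800
dP = 664.50 kPa


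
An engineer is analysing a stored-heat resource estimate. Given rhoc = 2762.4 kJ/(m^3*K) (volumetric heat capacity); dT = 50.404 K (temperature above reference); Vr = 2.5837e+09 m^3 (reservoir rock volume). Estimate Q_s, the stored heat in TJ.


Q_s = Vr * rhoc * dT / 1e12
Q_s = 2.5837e+09 * 2762.4 * 50.404 / 1e12
Q_s = 359.7441 PJ
Convert: 359.7441 PJ * 1000.0 = 3.5974e+05 TJ
Q_s = 3.5974e+05 TJ


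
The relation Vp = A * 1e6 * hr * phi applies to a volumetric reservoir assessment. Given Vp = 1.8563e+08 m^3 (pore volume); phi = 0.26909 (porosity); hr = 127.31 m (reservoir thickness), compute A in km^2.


A = Vp / (1e6 * hr * phi)
A = 1.8563e+08 / (1e6 * 127.31 * 0.26909)
A = 5.4186 km^2


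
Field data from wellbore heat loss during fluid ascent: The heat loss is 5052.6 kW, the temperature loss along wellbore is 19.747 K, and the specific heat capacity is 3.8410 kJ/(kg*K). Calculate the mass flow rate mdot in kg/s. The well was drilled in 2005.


mdot = Q_loss / (cp * dT)
mdot = 5052.6 / (3.8410 * 19.747)
mdot = 66.615 kg/s


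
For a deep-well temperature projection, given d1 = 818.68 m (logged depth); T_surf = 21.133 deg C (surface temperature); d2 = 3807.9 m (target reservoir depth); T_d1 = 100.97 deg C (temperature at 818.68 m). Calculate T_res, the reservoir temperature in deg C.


Step 1: grad = (T_d1 - T_surf)/d1 * 1000 = (100.97 - 21.133)/818.68 * 1000 = 97.51918 deg C/km
Step 2: T_res = T_surf + grad*d2/1000 = 21.133 + 97.51918*3807.9/1000 = 392.48 deg C
T_res = 392.48 deg C


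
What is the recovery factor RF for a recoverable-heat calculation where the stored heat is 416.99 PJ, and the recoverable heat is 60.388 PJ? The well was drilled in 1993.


RF = Q_rec / Q_s
RF = 60.388 / 416.99
RF = 0.14482


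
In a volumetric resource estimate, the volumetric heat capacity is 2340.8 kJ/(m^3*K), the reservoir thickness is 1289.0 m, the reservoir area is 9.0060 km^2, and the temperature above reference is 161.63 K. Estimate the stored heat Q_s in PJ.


Step 1: Vr = A*1e6*hr = 9.006*1e6*1289.0 = 1.160873e+10 m^3
Step 2: Q_s = Vr*rhoc*dT/1e12 = 1.160873e+10*2340.8*161.63/1e12 = 4392.1 PJ
Q_s = 4392.1 PJ


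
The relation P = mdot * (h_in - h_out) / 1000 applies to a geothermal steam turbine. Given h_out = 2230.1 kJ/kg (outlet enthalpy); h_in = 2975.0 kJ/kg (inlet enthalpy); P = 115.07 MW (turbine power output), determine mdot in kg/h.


mdot = P * 1000 / (h_in - h_out)
mdot = 115.07 * 1000 / (2975.0 - 2230.1)
mdot = 154.4771 kg/s
Convert: 154.4771 kg/s * 3600.0 = 5.5612e+05 kg/h
mdot = 5.5612e+05 kg/h


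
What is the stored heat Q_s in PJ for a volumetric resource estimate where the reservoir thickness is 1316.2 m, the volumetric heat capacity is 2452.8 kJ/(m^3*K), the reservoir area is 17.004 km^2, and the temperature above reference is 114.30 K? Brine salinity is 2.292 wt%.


Step 1: Vr = A*1e6*hr = 17.004*1e6*1316.2 = 2.238066e+10 m^3
Step 2: Q_s = Vr*rhoc*dT/1e12 = 2.238066e+10*2452.8*114.3/1e12 = 6274.5 PJ
Q_s = 6274.5 PJ


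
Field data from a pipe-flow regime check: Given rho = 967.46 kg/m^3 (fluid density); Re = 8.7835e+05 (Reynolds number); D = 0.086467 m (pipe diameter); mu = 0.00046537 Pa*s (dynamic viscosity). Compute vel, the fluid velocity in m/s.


vel = Re * mu / (rho * D)
vel = 8.7835e+05 * 0.00046537 / (967.46 * 0.086467)
vel = 4.8863 m/s


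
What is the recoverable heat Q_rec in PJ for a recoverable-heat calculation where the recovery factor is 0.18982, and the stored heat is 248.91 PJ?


Q_rec = Q_s * RF
Q_rec = 248.91 * 0.18982
Q_rec = 47.248 PJ


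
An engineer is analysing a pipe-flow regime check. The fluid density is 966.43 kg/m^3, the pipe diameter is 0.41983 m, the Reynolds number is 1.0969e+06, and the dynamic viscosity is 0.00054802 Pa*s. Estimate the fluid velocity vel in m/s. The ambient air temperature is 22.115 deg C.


vel = Re * mu / (rho * D)
vel = 1.0969e+06 * 0.00054802 / (966.43 * 0.41983)
vel = 1.4816 m/s


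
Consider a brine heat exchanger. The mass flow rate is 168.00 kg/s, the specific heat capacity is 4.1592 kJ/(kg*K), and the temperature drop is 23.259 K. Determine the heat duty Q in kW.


Q = mdot * cp * dT / 1000
Q = 168.00 * 4.1592 * 23.259 / 1000
Q = 16.25212 MW
Convert: 16.25212 MW * 1000.0 = 16252 kW
Q = 16252 kW


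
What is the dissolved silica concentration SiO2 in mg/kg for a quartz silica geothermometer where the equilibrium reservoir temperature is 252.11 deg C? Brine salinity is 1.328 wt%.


SiO2 = 10^(5.19 - 1309/(T_eq + 273.15))
SiO2 = 10^(5.19 - 1309/(252.11 + 273.15))
SiO2 = 498.77 mg/kg


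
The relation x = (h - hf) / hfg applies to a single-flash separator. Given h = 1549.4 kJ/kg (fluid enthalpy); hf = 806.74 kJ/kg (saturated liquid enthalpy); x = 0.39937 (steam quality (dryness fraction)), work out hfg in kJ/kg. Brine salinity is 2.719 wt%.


hfg = (h - hf) / x
hfg = (1549.4 - 806.74) / 0.39937
hfg = 1859.6 kJ/kg


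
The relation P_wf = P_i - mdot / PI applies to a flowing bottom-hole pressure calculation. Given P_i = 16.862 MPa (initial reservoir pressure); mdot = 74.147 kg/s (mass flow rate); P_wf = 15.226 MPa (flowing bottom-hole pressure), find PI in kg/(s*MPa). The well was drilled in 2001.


PI = mdot / (P_i - P_wf)
PI = 74.147 / (16.862 - 15.226)
PI = 45.322 kg/(s*MPa)


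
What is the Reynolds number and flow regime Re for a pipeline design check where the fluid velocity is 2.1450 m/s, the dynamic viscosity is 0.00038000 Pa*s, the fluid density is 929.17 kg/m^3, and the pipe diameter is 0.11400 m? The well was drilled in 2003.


Step 1: Re = rho*vel*D/mu = 929.17*2.145*0.114/0.00038 = 5.9792e+05
Step 2: Re = 5.9792e+05 > 4000, so flow is turbulent.
Re = 5.9792e+05 (turbulent)


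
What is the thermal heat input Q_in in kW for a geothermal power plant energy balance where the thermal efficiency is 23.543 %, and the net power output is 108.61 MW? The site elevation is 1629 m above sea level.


Q_in = W_net / (eta / 100)
Q_in = 108.61 / (23.543 / 100)
Q_in = 461.3261 MW
Convert: 461.3261 MW * 1000.0 = 4.6133e+05 kW
Q_in = 4.6133e+05 kW


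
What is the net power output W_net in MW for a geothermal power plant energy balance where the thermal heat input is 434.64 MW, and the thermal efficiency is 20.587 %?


W_net = eta / 100 * Q_in
W_net = 20.587 / 100 * 434.64
W_net = 89.479 MW


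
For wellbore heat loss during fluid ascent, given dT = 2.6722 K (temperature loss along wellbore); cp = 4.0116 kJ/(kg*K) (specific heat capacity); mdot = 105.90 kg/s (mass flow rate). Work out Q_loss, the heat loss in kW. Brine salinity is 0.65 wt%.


Q_loss = mdot * cp * dT
Q_loss = 105.90 * 4.0116 * 2.6722
Q_loss = 1135.2 kW


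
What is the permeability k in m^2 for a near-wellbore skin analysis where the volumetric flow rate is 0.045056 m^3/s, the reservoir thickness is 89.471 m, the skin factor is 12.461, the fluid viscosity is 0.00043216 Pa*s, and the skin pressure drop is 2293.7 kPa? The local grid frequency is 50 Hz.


k = S*q*mu / (2*pi*dP_s*1000*hr)
k = 12.461*0.045056*0.00043216 / (2*pi*2293.7*1000*89.471)
k = 1.8817e-13 m^2


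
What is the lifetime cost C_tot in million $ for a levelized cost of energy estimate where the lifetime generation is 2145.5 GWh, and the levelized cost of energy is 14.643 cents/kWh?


C_tot = LCOE / 100 * E_tot
C_tot = 14.643 / 100 * 2145.5
C_tot = 314.17 million $


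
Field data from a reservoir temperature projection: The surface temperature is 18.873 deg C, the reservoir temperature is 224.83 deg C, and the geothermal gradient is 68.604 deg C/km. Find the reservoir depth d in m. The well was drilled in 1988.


d = (T_res - T_surf) / grad * 1000
d = (224.83 - 18.873) / 68.604 * 1000
d = 3002.1 m


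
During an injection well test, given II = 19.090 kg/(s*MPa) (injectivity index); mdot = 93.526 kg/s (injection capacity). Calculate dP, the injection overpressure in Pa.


dP = mdot * 1000 / II
dP = 93.526 * 1000 / 19.090
dP = 4899.214 kPa
Convert: 4899.214 kPa * 1000.0 = 4.8992e+06 Pa
dP = 4.8992e+06 Pa


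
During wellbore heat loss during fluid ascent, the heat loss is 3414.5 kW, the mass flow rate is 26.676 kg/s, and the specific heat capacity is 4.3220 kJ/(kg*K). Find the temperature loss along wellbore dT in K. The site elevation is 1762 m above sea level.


dT = Q_loss / (mdot * cp)
dT = 3414.5 / (26.676 * 4.3220)
dT = 29.616 K


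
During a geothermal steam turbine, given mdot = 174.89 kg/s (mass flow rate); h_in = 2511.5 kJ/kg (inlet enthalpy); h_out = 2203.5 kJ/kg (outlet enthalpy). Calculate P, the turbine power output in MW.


P = mdot * (h_in - h_out) / 1000
P = 174.89 * (2511.5 - 2203.5) / 1000
P = 53.866 MW


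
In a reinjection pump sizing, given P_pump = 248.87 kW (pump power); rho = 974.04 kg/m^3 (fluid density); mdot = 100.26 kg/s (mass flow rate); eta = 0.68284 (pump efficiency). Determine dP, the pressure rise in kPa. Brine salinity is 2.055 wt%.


dP = P_pump * rho * eta / mdot
dP = 248.87 * 974.04 * 0.68284 / 100.26
dP = 1651.0 kPa


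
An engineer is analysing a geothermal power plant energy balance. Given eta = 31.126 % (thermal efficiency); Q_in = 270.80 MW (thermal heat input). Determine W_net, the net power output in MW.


W_net = eta / 100 * Q_in
W_net = 31.126 / 100 * 270.80
W_net = 84.289 MW


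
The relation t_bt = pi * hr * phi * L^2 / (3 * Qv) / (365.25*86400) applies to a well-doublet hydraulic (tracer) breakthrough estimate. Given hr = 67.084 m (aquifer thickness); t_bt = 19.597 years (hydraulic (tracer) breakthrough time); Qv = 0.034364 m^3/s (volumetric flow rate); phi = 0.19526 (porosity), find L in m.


L = sqrt(t_bt*365.25*86400*3*Qv / (pi*hr*phi))
L = sqrt(19.597*365.25*86400*3*0.034364 / (pi*67.084*0.19526))
L = 1244.7 m


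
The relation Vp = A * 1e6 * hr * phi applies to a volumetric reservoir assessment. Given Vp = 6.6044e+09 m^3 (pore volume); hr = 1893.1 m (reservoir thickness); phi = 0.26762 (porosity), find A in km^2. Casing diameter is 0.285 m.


A = Vp / (1e6 * hr * phi)
A = 6.6044e+09 / (1e6 * 1893.1 * 0.26762)
A = 13.036 km^2


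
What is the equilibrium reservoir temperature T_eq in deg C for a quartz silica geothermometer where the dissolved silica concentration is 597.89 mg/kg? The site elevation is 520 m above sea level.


T_eq = 1309 / (5.19 - log10(SiO2)) - 273.15
T_eq = 1309 / (5.19 - log10(597.89)) - 273.15
T_eq = 269.24 deg C


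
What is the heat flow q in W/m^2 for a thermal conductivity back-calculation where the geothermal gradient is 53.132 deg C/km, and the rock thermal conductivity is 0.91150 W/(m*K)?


q = k * grad / 1000
q = 0.91150 * 53.132 / 1000
q = 0.048430 W/m^2


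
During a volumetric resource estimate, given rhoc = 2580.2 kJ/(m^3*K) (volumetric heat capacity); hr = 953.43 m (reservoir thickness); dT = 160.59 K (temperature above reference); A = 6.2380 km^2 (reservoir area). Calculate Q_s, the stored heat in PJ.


Step 1: Vr = A*1e6*hr = 6.238*1e6*953.43 = 5.947496e+09 m^3
Step 2: Q_s = Vr*rhoc*dT/1e12 = 5.947496e+09*2580.2*160.59/1e12 = 2464.4 PJ
Q_s = 2464.4 PJ


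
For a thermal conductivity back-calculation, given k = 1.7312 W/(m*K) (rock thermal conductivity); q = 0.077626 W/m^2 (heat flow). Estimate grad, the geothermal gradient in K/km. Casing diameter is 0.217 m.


grad = q / k * 1000
grad = 0.077626 / 1.7312 * 1000
grad = 44.83942 deg C/km
Convert: 44.83942 deg C/km * 1.0 = 44.839 K/km
grad = 44.839 K/km


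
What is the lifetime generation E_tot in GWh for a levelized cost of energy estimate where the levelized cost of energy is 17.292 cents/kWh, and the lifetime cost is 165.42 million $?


E_tot = C_tot / LCOE * 100
E_tot = 165.42 / 17.292 * 100
E_tot = 956.63 GWh


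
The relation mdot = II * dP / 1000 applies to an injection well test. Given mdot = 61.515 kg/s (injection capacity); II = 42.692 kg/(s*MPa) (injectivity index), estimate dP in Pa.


dP = mdot * 1000 / II
dP = 61.515 * 1000 / 42.692
dP = 1440.902 kPa
Convert: 1440.902 kPa * 1000.0 = 1.4409e+06 Pa
dP = 1.4409e+06 Pa


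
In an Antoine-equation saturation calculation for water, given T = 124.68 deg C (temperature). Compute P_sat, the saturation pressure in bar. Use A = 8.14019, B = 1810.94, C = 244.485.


P_sat = 10^(A - B/(C + T)) / 760 * 0.101325
P_sat = 10^(8.14019 - 1810.94/(244.485 + 124.68)) / 760 * 0.101325
P_sat = 0.2288706 MPa
Convert: 0.2288706 MPa * 10.0 = 2.2887 bar
P_sat = 2.2887 bar


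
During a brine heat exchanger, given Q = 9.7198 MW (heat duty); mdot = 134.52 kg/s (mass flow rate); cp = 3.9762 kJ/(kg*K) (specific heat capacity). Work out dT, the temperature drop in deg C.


dT = Q * 1000 / (mdot * cp)
dT = 9.7198 * 1000 / (134.52 * 3.9762)
dT = 18.17198 K
Convert (temperature difference, 1 K = 1 deg C): 18.17198 K = 18.17198 deg C
dT = 18.172 deg C


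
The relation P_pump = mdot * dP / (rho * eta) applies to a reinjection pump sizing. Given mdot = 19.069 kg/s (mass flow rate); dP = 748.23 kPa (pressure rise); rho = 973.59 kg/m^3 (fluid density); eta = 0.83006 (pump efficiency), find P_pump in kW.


P_pump = mdot * dP / (rho * eta)
P_pump = 19.069 * 748.23 / (973.59 * 0.83006)
P_pump = 17.655 kW


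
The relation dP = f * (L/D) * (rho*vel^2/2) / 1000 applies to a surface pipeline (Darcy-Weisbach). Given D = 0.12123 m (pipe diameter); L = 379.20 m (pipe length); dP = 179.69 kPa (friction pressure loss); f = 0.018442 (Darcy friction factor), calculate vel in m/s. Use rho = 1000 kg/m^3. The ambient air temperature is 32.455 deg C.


vel = sqrt(dP*1000*2*D / (f*L*rho))
vel = sqrt(179.69*1000*2*0.12123 / (0.018442*379.20*1000))
vel = 2.4960 m/s


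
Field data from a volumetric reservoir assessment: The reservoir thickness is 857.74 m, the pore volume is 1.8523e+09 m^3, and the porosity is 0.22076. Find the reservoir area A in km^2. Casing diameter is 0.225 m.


A = Vp / (1e6 * hr * phi)
A = 1.8523e+09 / (1e6 * 857.74 * 0.22076)
A = 9.7822 km^2


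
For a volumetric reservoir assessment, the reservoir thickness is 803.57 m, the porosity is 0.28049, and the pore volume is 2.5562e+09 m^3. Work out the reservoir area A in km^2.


A = Vp / (1e6 * hr * phi)
A = 2.5562e+09 / (1e6 * 803.57 * 0.28049)
A = 11.341 km^2


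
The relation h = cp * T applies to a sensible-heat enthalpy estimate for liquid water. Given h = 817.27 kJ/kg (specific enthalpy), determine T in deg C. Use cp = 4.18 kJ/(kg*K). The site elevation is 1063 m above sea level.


T = h / cp
T = 817.27 / 4.18
T = 195.52 deg C


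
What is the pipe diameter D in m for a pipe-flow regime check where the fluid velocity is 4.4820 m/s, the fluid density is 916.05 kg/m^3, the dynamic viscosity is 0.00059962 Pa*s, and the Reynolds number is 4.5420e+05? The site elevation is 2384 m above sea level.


D = Re * mu / (rho * vel)
D = 4.5420e+05 * 0.00059962 / (916.05 * 4.4820)
D = 0.066333 m


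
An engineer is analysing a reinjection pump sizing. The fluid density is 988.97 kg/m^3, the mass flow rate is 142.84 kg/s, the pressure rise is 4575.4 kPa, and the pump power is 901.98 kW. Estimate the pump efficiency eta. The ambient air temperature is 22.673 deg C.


eta = mdot * dP / (rho * P_pump)
eta = 142.84 * 4575.4 / (988.97 * 901.98)
eta = 0.73265


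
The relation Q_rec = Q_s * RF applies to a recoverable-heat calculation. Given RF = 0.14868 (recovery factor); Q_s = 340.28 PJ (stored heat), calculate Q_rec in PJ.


Q_rec = Q_s * RF
Q_rec = 340.28 * 0.14868
Q_rec = 50.593 PJ


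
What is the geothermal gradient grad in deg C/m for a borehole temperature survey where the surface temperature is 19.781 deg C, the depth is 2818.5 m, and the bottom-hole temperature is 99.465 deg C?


grad = (T_d - T_surf) / d * 1000
grad = (99.465 - 19.781) / 2818.5 * 1000
grad = 28.27178 deg C/km
Convert: 28.27178 deg C/km * 0.001 = 0.028272 deg C/m
grad = 0.028272 deg C/m


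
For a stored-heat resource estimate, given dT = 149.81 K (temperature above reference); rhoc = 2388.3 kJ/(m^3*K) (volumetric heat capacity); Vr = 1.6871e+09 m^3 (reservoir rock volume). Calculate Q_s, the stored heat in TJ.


Q_s = Vr * rhoc * dT / 1e12
Q_s = 1.6871e+09 * 2388.3 * 149.81 / 1e12
Q_s = 603.6296 PJ
Convert: 603.6296 PJ * 1000.0 = 6.0363e+05 TJ
Q_s = 6.0363e+05 TJ


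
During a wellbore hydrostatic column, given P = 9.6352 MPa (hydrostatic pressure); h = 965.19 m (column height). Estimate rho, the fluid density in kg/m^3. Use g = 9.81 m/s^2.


rho = P * 1e6 / (g * h)
rho = 9.6352 * 1e6 / (9.81 * 965.19)
rho = 1017.6 kg/m^3


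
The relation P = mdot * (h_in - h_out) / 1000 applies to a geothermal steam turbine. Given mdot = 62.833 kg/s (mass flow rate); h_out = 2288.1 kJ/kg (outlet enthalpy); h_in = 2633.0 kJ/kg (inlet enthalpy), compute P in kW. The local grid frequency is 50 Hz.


P = mdot * (h_in - h_out) / 1000
P = 62.833 * (2633.0 - 2288.1) / 1000
P = 21.67110 MW
Convert: 21.67110 MW * 1000.0 = 21671 kW
P = 21671 kW


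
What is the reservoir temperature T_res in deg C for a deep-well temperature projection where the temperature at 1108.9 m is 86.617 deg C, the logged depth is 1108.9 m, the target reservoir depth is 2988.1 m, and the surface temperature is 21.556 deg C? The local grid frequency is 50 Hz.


Step 1: grad = (T_d1 - T_surf)/d1 * 1000 = (86.617 - 21.556)/1108.9 * 1000 = 58.67166 deg C/km
Step 2: T_res = T_surf + grad*d2/1000 = 21.556 + 58.67166*2988.1/1000 = 196.87 deg C
T_res = 196.87 deg C


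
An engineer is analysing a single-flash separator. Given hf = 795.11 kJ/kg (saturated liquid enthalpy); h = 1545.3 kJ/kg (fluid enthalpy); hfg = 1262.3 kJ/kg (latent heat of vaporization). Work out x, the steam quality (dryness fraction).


x = (h - hf) / hfg
x = (1545.3 - 795.11) / 1262.3
x = 0.59430


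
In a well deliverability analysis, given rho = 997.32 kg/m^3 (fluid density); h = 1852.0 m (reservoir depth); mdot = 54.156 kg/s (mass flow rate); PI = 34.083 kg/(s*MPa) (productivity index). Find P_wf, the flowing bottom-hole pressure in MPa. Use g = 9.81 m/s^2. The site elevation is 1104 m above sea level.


Step 1: P_i = rho*g*h/1e6 = 997.32*9.81*1852.0/1e6 = 18.11943 MPa
Step 2: P_wf = P_i - mdot/PI = 18.11943 - 54.156/34.083 = 16.530 MPa
P_wf = 16.530 MPa


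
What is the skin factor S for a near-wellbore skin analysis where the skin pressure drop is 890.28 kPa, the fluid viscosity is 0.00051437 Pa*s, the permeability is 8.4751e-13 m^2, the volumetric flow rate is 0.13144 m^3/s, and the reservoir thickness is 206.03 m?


S = dP_s * 1000 * 2*pi*k*hr / (q*mu)
S = 890.28 * 1000 * 2*pi*8.4751e-13*206.03 / (0.13144*0.00051437)
S = 14.447


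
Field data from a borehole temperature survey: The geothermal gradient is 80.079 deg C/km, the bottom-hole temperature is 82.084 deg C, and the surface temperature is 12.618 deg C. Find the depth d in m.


d = (T_d - T_surf) / grad * 1000
d = (82.084 - 12.618) / 80.079 * 1000
d = 867.47 m


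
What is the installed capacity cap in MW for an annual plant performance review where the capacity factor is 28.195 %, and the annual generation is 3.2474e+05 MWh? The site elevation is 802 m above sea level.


cap = E_a / (CF/100 * 8760)
cap = 3.2474e+05 / (28.195/100 * 8760)
cap = 131.48 MW


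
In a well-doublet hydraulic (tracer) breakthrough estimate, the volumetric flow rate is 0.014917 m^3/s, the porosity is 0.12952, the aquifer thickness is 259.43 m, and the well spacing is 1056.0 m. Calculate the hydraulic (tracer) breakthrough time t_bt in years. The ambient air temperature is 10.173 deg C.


t_bt = pi * hr * phi * L^2 / (3 * Qv) / (365.25*86400)
t_bt = pi * 259.43 * 0.12952 * 1056.0^2 / (3 * 0.014917) / (365.25*86400)
t_bt = 83.354 years


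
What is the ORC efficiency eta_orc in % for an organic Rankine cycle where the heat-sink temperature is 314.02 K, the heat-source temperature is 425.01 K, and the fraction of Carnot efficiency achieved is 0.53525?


eta_orc = (1 - Tc/Th) * f * 100
eta_orc = (1 - 314.02/425.01) * 0.53525 * 100
eta_orc = 13.978 %


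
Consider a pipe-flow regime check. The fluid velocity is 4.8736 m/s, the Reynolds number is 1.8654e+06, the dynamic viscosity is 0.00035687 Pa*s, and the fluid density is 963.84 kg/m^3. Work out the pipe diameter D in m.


D = Re * mu / (rho * vel)
D = 1.8654e+06 * 0.00035687 / (963.84 * 4.8736)
D = 0.14172 m


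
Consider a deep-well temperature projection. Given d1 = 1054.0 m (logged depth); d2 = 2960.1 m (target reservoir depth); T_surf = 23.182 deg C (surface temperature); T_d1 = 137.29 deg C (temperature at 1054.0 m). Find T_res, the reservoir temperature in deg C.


Step 1: grad = (T_d1 - T_surf)/d1 * 1000 = (137.29 - 23.182)/1054.0 * 1000 = 108.2619 deg C/km
Step 2: T_res = T_surf + grad*d2/1000 = 23.182 + 108.2619*2960.1/1000 = 343.65 deg C
T_res = 343.65 deg C


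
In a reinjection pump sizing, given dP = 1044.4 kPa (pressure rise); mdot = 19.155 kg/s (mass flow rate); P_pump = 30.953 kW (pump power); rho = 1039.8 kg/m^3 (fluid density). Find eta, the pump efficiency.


eta = mdot * dP / (rho * P_pump)
eta = 19.155 * 1044.4 / (1039.8 * 30.953)
eta = 0.62158


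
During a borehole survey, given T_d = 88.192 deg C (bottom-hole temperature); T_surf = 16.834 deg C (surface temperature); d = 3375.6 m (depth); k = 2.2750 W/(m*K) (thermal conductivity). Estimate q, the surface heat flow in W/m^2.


Step 1: grad = (T_d - T_surf)/d * 1000 = (88.192 - 16.834)/3375.6 * 1000 = 21.13935 deg C/km
Step 2: q = k * grad / 1000 = 2.275 * 21.13935 / 1000 = 0.048092 W/m^2
q = 0.048092 W/m^2


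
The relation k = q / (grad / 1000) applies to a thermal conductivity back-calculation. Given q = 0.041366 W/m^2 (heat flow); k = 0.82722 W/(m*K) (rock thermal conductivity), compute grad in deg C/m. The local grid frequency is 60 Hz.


grad = q / k * 1000
grad = 0.041366 / 0.82722 * 1000
grad = 50.00604 deg C/km
Convert: 50.00604 deg C/km * 0.001 = 0.050006 deg C/m
grad = 0.050006 deg C/m


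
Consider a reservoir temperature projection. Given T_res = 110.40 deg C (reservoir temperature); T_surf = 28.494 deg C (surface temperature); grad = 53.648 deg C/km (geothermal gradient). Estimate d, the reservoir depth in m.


d = (T_res - T_surf) / grad * 1000
d = (110.40 - 28.494) / 53.648 * 1000
d = 1526.7 m


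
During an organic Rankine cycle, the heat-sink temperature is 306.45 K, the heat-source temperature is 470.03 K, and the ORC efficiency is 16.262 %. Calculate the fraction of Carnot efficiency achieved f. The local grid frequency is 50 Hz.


f = (eta_orc/100) / (1 - Tc/Th)
f = (16.262/100) / (1 - 306.45/470.03)
f = 0.46727


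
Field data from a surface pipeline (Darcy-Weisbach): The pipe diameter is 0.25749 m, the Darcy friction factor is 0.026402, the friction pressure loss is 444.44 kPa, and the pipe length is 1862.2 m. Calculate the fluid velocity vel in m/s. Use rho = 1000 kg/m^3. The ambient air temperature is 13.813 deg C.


vel = sqrt(dP*1000*2*D / (f*L*rho))
vel = sqrt(444.44*1000*2*0.25749 / (0.026402*1862.2*1000))
vel = 2.1576 m/s


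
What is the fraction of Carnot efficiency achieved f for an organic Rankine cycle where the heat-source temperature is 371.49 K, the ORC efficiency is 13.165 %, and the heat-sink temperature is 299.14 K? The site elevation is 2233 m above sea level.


f = (eta_orc/100) / (1 - Tc/Th)
f = (13.165/100) / (1 - 299.14/371.49)
f = 0.67597


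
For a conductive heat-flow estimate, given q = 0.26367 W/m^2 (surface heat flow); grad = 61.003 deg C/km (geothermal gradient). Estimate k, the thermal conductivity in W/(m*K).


k = q * 1000 / grad
k = 0.26367 * 1000 / 61.003
k = 4.3222 W/(m*K)


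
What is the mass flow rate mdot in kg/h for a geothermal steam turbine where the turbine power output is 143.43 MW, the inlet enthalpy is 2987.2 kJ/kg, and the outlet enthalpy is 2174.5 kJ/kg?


mdot = P * 1000 / (h_in - h_out)
mdot = 143.43 * 1000 / (2987.2 - 2174.5)
mdot = 176.4858 kg/s
Convert: 176.4858 kg/s * 3600.0 = 6.3535e+05 kg/h
mdot = 6.3535e+05 kg/h


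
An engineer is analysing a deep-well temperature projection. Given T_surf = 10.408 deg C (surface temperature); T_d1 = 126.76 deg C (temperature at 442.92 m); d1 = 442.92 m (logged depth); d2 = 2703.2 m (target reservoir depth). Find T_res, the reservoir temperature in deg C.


Step 1: grad = (T_d1 - T_surf)/d1 * 1000 = (126.76 - 10.408)/442.92 * 1000 = 262.6930 deg C/km
Step 2: T_res = T_surf + grad*d2/1000 = 10.408 + 262.6930*2703.2/1000 = 720.52 deg C
T_res = 720.52 deg C


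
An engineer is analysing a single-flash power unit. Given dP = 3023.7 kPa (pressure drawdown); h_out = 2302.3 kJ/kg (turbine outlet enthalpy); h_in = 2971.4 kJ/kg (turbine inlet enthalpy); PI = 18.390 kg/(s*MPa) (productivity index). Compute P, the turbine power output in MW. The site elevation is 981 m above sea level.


Step 1: mdot = PI * dP / 1000 = 18.39 * 3023.7 / 1000 = 55.60584 kg/s
Step 2: P = mdot*(h_in - h_out)/1000 = 55.60584*(2971.4 - 2302.3)/1000 = 37.206 MW
P = 37.206 MW


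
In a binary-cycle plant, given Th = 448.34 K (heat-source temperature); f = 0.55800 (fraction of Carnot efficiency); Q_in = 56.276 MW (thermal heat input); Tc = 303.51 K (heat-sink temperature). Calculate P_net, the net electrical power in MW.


Step 1: eta = (1 - Tc/Th)*f = (1 - 303.51/448.34)*0.558 = 0.1802541
Step 2: P_net = eta * Q_in = 0.1802541 * 56.276 = 10.144 MW
P_net = 10.144 MW


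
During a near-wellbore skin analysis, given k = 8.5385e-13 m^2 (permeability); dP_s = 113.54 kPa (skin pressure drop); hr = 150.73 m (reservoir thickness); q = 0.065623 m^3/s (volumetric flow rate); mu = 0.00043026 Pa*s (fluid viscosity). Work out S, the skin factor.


S = dP_s * 1000 * 2*pi*k*hr / (q*mu)
S = 113.54 * 1000 * 2*pi*8.5385e-13*150.73 / (0.065623*0.00043026)
S = 3.2518


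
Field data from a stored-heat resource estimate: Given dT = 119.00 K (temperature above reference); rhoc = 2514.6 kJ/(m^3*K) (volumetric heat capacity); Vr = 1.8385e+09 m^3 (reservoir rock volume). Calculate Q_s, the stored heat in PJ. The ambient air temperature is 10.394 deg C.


Q_s = Vr * rhoc * dT / 1e12
Q_s = 1.8385e+09 * 2514.6 * 119.00 / 1e12
Q_s = 550.15 PJ


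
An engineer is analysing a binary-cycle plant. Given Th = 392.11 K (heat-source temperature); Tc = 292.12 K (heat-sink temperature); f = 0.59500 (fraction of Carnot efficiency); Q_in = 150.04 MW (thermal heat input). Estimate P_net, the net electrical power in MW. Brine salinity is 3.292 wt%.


Step 1: eta = (1 - Tc/Th)*f = (1 - 292.12/392.11)*0.595 = 0.1517280
Step 2: P_net = eta * Q_in = 0.1517280 * 150.04 = 22.765 MW
P_net = 22.765 MW


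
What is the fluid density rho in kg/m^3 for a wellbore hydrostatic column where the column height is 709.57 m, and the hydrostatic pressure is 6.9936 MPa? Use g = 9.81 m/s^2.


rho = P * 1e6 / (g * h)
rho = 6.9936 * 1e6 / (9.81 * 709.57)
rho = 1004.7 kg/m^3


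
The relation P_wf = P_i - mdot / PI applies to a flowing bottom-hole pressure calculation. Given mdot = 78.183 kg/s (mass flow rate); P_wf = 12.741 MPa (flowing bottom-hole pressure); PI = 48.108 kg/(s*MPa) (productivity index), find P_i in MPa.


P_i = P_wf + mdot / PI
P_i = 12.741 + 78.183 / 48.108
P_i = 14.366 MPa


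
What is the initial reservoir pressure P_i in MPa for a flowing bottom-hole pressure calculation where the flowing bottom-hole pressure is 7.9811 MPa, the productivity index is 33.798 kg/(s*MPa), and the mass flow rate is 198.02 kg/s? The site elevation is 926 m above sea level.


P_i = P_wf + mdot / PI
P_i = 7.9811 + 198.02 / 33.798
P_i = 13.840 MPa


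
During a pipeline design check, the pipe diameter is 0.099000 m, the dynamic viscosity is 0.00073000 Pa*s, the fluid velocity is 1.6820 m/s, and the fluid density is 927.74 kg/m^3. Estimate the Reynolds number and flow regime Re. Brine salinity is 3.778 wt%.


Step 1: Re = rho*vel*D/mu = 927.74*1.682*0.099/0.00073 = 2.1162e+05
Step 2: Re = 2.1162e+05 > 4000, so flow is turbulent.
Re = 2.1162e+05 (turbulent)


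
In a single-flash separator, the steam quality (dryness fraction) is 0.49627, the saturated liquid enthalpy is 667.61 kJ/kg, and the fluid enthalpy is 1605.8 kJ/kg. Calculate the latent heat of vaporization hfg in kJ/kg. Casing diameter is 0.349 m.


hfg = (h - hf) / x
hfg = (1605.8 - 667.61) / 0.49627
hfg = 1890.5 kJ/kg


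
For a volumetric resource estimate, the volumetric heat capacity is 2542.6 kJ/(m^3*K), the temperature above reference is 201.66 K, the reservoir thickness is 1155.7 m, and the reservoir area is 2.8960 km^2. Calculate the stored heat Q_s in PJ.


Step 1: Vr = A*1e6*hr = 2.896*1e6*1155.7 = 3.346907e+09 m^3
Step 2: Q_s = Vr*rhoc*dT/1e12 = 3.346907e+09*2542.6*201.66/1e12 = 1716.1 PJ
Q_s = 1716.1 PJ


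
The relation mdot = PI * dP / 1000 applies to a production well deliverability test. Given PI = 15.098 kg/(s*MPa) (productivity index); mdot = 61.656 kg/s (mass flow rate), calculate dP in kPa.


dP = mdot * 1000 / PI
dP = 61.656 * 1000 / 15.098
dP = 4083.7 kPa


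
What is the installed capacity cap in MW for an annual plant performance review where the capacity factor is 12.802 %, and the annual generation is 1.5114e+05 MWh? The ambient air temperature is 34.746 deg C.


cap = E_a / (CF/100 * 8760)
cap = 1.5114e+05 / (12.802/100 * 8760)
cap = 134.77 MW


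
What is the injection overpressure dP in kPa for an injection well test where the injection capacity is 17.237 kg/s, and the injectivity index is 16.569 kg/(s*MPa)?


dP = mdot * 1000 / II
dP = 17.237 * 1000 / 16.569
dP = 1040.3 kPa


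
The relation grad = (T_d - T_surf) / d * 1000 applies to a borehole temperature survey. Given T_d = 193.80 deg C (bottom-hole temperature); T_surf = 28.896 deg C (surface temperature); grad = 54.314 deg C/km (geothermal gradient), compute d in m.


d = (T_d - T_surf) / grad * 1000
d = (193.80 - 28.896) / 54.314 * 1000
d = 3036.1 m


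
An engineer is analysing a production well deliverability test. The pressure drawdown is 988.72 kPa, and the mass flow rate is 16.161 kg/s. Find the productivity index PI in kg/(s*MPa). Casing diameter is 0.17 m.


PI = mdot * 1000 / dP
PI = 16.161 * 1000 / 988.72
PI = 16.345 kg/(s*MPa)


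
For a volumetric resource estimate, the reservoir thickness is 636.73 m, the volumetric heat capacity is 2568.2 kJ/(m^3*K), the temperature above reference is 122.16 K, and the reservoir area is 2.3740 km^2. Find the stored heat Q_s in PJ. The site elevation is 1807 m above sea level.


Step 1: Vr = A*1e6*hr = 2.374*1e6*636.73 = 1.511597e+09 m^3
Step 2: Q_s = Vr*rhoc*dT/1e12 = 1.511597e+09*2568.2*122.16/1e12 = 474.24 PJ
Q_s = 474.24 PJ


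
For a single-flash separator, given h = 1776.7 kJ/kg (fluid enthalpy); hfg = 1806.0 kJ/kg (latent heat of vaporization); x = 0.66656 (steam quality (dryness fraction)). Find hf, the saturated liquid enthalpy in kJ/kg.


hf = h - x * hfg
hf = 1776.7 - 0.66656 * 1806.0
hf = 572.89 kJ/kg


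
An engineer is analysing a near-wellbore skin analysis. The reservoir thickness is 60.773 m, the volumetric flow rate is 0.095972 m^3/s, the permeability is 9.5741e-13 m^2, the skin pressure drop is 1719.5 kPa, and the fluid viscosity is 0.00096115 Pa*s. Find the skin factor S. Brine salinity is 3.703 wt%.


S = dP_s * 1000 * 2*pi*k*hr / (q*mu)
S = 1719.5 * 1000 * 2*pi*9.5741e-13*60.773 / (0.095972*0.00096115)
S = 6.8148


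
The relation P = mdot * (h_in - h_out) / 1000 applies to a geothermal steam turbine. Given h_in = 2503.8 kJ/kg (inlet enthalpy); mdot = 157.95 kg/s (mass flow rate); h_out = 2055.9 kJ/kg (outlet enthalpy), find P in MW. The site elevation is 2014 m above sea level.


P = mdot * (h_in - h_out) / 1000
P = 157.95 * (2503.8 - 2055.9) / 1000
P = 70.746 MW


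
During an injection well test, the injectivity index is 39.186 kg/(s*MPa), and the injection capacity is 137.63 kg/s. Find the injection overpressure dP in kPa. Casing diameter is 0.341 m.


dP = mdot * 1000 / II
dP = 137.63 * 1000 / 39.186
dP = 3512.2 kPa


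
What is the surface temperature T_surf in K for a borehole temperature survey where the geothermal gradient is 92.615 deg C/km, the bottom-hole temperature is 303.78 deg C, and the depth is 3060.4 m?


T_surf = T_d - grad * d / 1000
T_surf = 303.78 - 92.615 * 3060.4 / 1000
T_surf = 20.34105 deg C
Convert to K: 20.34105 + 273.15 = 293.49 K
T_surf = 293.49 K


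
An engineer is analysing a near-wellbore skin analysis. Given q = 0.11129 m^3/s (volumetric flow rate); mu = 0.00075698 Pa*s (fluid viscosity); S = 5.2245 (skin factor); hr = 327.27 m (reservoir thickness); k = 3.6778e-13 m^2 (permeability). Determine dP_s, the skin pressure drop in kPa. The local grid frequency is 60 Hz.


dP_s = S * q * mu / (2*pi*k*hr) / 1000
dP_s = 5.2245 * 0.11129 * 0.00075698 / (2*pi*3.6778e-13*327.27) / 1000
dP_s = 581.98 kPa


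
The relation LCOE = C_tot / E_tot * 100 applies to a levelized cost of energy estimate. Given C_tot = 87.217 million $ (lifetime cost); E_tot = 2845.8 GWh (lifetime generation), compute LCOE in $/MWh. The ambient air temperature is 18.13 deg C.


LCOE = C_tot / E_tot * 100
LCOE = 87.217 / 2845.8 * 100
LCOE = 3.064762 cents/kWh
Convert: 3.064762 cents/kWh * 10.0 = 30.648 $/MWh
LCOE = 30.648 $/MWh


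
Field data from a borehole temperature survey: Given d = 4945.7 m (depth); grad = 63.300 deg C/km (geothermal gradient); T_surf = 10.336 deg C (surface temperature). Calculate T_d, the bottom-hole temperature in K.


T_d = T_surf + grad * d / 1000
T_d = 10.336 + 63.300 * 4945.7 / 1000
T_d = 323.3988 deg C
Convert to K: 323.3988 + 273.15 = 596.55 K
T_d = 596.55 K


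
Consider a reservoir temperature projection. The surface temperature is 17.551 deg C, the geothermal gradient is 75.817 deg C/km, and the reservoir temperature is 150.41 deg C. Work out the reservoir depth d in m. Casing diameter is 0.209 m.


d = (T_res - T_surf) / grad * 1000
d = (150.41 - 17.551) / 75.817 * 1000
d = 1752.4 m


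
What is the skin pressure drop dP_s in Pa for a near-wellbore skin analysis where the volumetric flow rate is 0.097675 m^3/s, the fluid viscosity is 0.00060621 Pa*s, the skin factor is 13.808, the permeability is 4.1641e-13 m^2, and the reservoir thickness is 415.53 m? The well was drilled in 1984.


dP_s = S * q * mu / (2*pi*k*hr) / 1000
dP_s = 13.808 * 0.097675 * 0.00060621 / (2*pi*4.1641e-13*415.53) / 1000
dP_s = 752.0278 kPa
Convert: 752.0278 kPa * 1000.0 = 7.5203e+05 Pa
dP_s = 7.5203e+05 Pa


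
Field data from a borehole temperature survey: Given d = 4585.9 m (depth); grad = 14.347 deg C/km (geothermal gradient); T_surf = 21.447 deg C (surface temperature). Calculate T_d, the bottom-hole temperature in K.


T_d = T_surf + grad * d / 1000
T_d = 21.447 + 14.347 * 4585.9 / 1000
T_d = 87.24091 deg C
Convert to K: 87.24091 + 273.15 = 360.39 K
T_d = 360.39 K


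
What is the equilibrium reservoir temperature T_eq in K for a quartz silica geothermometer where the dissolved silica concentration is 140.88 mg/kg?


T_eq = 1309 / (5.19 - log10(SiO2)) - 273.15
T_eq = 1309 / (5.19 - log10(140.88)) - 273.15
T_eq = 157.2792 deg C
Convert to K: 157.2792 + 273.15 = 430.43 K
T_eq = 430.43 K


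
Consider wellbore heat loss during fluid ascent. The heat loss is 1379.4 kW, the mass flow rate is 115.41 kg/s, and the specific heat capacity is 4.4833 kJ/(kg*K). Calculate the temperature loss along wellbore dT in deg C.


dT = Q_loss / (mdot * cp)
dT = 1379.4 / (115.41 * 4.4833)
dT = 2.665931 K
Convert (temperature difference, 1 K = 1 deg C): 2.665931 K = 2.665931 deg C
dT = 2.6659 deg C


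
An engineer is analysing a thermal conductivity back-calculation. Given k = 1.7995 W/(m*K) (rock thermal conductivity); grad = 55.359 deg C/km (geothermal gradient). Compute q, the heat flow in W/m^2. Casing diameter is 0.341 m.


q = k * grad / 1000
q = 1.7995 * 55.359 / 1000
q = 0.099619 W/m^2


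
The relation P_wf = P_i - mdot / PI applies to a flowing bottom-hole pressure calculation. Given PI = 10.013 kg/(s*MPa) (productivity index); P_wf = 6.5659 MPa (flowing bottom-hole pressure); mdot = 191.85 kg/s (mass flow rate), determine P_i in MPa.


P_i = P_wf + mdot / PI
P_i = 6.5659 + 191.85 / 10.013
P_i = 25.726 MPa


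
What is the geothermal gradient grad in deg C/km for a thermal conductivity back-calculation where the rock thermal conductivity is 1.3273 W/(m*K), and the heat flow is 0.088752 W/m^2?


grad = q / k * 1000
grad = 0.088752 / 1.3273 * 1000
grad = 66.867 deg C/km


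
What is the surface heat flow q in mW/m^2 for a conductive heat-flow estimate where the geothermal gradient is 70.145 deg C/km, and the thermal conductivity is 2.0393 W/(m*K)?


q = k * grad / 1000
q = 2.0393 * 70.145 / 1000
q = 0.1430467 W/m^2
Convert: 0.1430467 W/m^2 * 1000.0 = 143.05 mW/m^2
q = 143.05 mW/m^2


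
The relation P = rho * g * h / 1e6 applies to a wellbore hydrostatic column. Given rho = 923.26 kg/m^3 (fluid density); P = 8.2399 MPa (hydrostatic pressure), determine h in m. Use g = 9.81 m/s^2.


h = P * 1e6 / (g * rho)
h = 8.2399 * 1e6 / (9.81 * 923.26)
h = 909.76 m


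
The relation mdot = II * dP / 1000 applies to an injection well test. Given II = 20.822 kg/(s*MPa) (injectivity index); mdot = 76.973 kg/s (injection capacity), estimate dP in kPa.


dP = mdot * 1000 / II
dP = 76.973 * 1000 / 20.822
dP = 3696.7 kPa


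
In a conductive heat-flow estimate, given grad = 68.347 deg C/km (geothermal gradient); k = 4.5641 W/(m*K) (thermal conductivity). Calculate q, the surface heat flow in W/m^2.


q = k * grad / 1000
q = 4.5641 * 68.347 / 1000
q = 0.31194 W/m^2


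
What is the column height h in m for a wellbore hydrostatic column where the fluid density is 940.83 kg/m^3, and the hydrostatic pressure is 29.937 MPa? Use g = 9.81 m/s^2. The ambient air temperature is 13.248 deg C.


h = P * 1e6 / (g * rho)
h = 29.937 * 1e6 / (9.81 * 940.83)
h = 3243.6 m


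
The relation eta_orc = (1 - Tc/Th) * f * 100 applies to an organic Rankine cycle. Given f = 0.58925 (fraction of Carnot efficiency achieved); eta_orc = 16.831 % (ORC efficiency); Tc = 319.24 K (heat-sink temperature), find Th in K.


Th = Tc / (1 - (eta_orc/100)/f)
Th = 319.24 / (1 - (16.831/100)/0.58925)
Th = 446.89 K


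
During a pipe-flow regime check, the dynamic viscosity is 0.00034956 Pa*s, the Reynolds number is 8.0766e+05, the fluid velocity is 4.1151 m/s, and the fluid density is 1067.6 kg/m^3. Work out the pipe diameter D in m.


D = Re * mu / (rho * vel)
D = 8.0766e+05 * 0.00034956 / (1067.6 * 4.1151)
D = 0.064263 m


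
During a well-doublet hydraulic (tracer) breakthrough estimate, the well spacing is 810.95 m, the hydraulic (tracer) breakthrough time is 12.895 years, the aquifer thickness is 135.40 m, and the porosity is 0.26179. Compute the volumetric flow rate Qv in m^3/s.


Qv = pi*hr*phi*L^2 / (3*t_bt*365.25*86400)
Qv = pi*135.40*0.26179*810.95^2 / (3*12.895*365.25*86400)
Qv = 0.059988 m^3/s
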